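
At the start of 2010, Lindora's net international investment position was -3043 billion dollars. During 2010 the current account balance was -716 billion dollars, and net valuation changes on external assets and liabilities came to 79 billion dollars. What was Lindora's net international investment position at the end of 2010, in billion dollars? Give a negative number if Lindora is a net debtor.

Change in NIIP = current account + net valuation change = -716 + 79 = -637
End-of-year NIIP = -3043 + (-637) = -3680

-3680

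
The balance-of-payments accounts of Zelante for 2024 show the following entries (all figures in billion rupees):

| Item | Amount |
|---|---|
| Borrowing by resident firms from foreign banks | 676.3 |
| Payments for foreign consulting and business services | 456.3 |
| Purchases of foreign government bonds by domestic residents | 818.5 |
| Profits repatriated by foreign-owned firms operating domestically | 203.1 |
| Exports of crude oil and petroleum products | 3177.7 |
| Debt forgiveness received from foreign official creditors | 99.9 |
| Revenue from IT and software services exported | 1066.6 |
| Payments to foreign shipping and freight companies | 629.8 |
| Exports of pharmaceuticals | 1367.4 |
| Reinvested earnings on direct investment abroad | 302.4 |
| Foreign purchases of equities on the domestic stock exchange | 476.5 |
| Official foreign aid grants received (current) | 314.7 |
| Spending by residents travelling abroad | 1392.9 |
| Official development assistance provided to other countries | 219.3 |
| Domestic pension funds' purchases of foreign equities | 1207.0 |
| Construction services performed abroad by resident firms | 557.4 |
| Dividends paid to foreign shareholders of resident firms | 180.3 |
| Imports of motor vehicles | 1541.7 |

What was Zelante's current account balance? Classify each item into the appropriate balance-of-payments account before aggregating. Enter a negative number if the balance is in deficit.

2162.8

Goods: 3177.7 + 1367.4 - 1541.7 = 3003.4
Services: -629.8 + 557.4 + 1066.6 - 456.3 - 1392.9 = -855.0
Primary income: -203.1 - 180.3 + 302.4 = -81.0
Secondary income: -219.3 + 314.7 = 95.4
Current account = 3003.4 + (-855.0) + (-81.0) + 95.4 = 2162.8
(Excluded from the current account — financial account: borrowing by resident firms from foreign banks 676.3, purchases of foreign government bonds by domestic residents 818.5, foreign purchases of equities on the domestic stock exchange 476.5, domestic pension funds' purchases of foreign equities 1207.0; capital account: debt forgiveness received from foreign official creditors 99.9.)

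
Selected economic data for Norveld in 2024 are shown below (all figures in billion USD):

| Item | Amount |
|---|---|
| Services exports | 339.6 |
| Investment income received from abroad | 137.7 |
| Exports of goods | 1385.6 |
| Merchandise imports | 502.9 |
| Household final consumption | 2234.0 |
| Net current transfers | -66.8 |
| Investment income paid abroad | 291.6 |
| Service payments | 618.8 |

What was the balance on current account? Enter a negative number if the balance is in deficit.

Goods balance = 1385.6 - 502.9 = 882.7
Services balance = 339.6 - 618.8 = -279.2
Trade balance (goods + services) = 882.7 + (-279.2) = 603.5
Net primary income = 137.7 - 291.6 = -153.9
Net secondary income = -66.8
Current account = 603.5 + (-153.9) + (-66.8) = 382.8

382.8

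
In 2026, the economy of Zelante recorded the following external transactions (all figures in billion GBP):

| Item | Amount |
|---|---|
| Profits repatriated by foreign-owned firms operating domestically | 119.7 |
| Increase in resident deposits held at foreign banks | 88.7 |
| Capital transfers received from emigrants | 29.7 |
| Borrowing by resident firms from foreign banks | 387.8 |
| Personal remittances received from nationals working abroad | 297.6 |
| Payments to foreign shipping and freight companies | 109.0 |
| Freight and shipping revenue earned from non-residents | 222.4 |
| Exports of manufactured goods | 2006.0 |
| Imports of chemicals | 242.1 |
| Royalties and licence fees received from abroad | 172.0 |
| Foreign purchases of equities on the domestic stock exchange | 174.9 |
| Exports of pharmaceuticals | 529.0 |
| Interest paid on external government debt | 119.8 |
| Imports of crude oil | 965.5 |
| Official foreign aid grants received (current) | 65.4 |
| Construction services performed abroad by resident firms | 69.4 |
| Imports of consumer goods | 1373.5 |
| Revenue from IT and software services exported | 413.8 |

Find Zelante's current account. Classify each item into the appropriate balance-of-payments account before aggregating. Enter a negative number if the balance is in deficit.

Goods: -965.5 - 1373.5 + 2006.0 + 529.0 - 242.1 = -46.1
Services: 222.4 - 109.0 + 69.4 + 172.0 + 413.8 = 768.6
Primary income: -119.8 - 119.7 = -239.5
Secondary income: 297.6 + 65.4 = 363.0
Current account = (-46.1) + 768.6 + (-239.5) + 363.0 = 846.0
(Excluded from the current account — financial account: increase in resident deposits held at foreign banks 88.7, borrowing by resident firms from foreign banks 387.8, foreign purchases of equities on the domestic stock exchange 174.9; capital account: capital transfers received from emigrants 29.7.)

846.0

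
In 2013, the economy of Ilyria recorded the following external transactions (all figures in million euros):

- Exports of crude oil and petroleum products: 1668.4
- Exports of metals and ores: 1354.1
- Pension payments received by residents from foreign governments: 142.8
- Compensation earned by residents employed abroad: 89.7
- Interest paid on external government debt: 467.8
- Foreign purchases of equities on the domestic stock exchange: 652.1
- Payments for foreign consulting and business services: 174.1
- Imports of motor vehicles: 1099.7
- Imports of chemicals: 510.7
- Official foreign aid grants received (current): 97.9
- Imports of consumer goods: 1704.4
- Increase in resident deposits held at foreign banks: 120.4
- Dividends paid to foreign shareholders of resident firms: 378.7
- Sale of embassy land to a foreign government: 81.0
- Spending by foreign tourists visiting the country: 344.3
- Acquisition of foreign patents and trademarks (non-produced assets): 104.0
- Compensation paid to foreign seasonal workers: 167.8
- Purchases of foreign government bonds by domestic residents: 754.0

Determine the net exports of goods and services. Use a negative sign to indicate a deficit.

Goods: -1099.7 + 1668.4 - 1704.4 + 1354.1 - 510.7 = -292.3
Services: -174.1 + 344.3 = 170.2
Trade balance = -292.3 + 170.2 = -122.1
(Excluded from the trade balance — secondary income: pension payments received by residents from foreign governments 142.8, official foreign aid grants received (current) 97.9; primary income: compensation earned by residents employed abroad 89.7, interest paid on external government debt 467.8, dividends paid to foreign shareholders of resident firms 378.7, compensation paid to foreign seasonal workers 167.8; financial account: foreign purchases of equities on the domestic stock exchange 652.1, increase in resident deposits held at foreign banks 120.4, purchases of foreign government bonds by domestic residents 754.0; capital account: sale of embassy land to a foreign government 81.0, acquisition of foreign patents and trademarks (non-produced assets) 104.0.)

-122.1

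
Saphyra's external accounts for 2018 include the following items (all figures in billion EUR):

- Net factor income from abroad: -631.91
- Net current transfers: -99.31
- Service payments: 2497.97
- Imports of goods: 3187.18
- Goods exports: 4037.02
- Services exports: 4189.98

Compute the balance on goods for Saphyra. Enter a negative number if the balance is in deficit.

849.84

Goods balance = 4037.02 - 3187.18 = 849.84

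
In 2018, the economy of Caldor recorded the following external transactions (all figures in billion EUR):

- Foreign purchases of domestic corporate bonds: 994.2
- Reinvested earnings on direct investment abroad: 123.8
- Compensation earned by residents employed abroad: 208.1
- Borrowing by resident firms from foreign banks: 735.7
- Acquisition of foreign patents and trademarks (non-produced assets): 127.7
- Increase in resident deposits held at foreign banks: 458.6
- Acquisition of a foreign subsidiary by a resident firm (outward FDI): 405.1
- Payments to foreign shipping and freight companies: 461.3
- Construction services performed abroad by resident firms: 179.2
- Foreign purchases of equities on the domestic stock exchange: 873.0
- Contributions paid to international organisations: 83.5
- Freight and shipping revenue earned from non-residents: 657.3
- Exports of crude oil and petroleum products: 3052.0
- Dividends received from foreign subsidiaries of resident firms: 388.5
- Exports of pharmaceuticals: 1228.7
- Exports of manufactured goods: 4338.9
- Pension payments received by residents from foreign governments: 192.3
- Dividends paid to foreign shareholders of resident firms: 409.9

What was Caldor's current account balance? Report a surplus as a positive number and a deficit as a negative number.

Goods: 4338.9 + 1228.7 + 3052.0 = 8619.6
Services: 657.3 + 179.2 - 461.3 = 375.2
Primary income: 123.8 + 388.5 - 409.9 + 208.1 = 310.5
Secondary income: 192.3 - 83.5 = 108.8
Current account = 8619.6 + 375.2 + 310.5 + 108.8 = 9414.1
(Excluded from the current account — financial account: foreign purchases of domestic corporate bonds 994.2, borrowing by resident firms from foreign banks 735.7, increase in resident deposits held at foreign banks 458.6, acquisition of a foreign subsidiary by a resident firm (outward FDI) 405.1, foreign purchases of equities on the domestic stock exchange 873.0; capital account: acquisition of foreign patents and trademarks (non-produced assets) 127.7.)

9414.1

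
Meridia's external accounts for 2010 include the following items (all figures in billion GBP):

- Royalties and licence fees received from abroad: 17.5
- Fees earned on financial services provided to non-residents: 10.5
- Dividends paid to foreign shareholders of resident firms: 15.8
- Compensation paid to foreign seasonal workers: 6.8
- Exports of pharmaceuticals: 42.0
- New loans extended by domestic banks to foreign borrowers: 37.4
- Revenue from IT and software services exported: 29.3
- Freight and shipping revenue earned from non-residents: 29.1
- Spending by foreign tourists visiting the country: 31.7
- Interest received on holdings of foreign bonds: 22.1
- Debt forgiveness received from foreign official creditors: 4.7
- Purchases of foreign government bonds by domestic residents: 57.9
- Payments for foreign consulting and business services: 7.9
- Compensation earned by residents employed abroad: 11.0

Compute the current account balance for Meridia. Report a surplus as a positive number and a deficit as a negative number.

162.7

Goods: 42.0
Services: -7.9 + 31.7 + 29.1 + 29.3 + 17.5 + 10.5 = 110.2
Primary income: -6.8 + 22.1 - 15.8 + 11.0 = 10.5
Current account = 42.0 + 110.2 + 10.5 = 162.7
(Excluded from the current account — financial account: new loans extended by domestic banks to foreign borrowers 37.4, purchases of foreign government bonds by domestic residents 57.9; capital account: debt forgiveness received from foreign official creditors 4.7.)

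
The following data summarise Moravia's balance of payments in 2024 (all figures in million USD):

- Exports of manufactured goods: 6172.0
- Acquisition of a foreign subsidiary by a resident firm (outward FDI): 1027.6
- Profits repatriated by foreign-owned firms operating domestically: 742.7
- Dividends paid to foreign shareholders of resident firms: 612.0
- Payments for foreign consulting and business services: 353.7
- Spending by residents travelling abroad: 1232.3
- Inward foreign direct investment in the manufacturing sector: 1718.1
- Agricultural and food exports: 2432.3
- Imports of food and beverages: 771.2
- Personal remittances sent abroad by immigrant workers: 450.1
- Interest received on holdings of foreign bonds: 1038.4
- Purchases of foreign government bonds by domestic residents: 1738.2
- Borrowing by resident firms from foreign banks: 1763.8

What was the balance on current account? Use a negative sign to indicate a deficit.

5480.7

Goods: 6172.0 - 771.2 + 2432.3 = 7833.1
Services: -353.7 - 1232.3 = -1586.0
Primary income: -612.0 - 742.7 + 1038.4 = -316.3
Secondary income: -450.1
Current account = 7833.1 + (-1586.0) + (-316.3) + (-450.1) = 5480.7
(Excluded from the current account — financial account: acquisition of a foreign subsidiary by a resident firm (outward FDI) 1027.6, inward foreign direct investment in the manufacturing sector 1718.1, purchases of foreign government bonds by domestic residents 1738.2, borrowing by resident firms from foreign banks 1763.8.)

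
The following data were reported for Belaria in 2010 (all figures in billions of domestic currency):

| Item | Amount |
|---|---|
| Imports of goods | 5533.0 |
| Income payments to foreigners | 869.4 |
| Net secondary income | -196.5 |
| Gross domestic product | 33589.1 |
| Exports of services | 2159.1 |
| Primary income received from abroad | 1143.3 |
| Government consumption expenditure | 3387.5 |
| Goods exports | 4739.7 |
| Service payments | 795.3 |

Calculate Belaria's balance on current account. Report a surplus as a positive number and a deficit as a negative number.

647.9

Goods balance = 4739.7 - 5533.0 = -793.3
Services balance = 2159.1 - 795.3 = 1363.8
Trade balance (goods + services) = -793.3 + 1363.8 = 570.5
Net primary income = 1143.3 - 869.4 = 273.9
Net secondary income = -196.5
Current account = 570.5 + 273.9 + (-196.5) = 647.9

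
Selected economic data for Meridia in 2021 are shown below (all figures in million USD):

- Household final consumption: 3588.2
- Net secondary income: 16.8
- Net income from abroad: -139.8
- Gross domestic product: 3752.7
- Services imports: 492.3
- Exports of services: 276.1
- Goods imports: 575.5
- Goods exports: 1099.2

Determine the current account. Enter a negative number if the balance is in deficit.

184.5

Goods balance = 1099.2 - 575.5 = 523.7
Services balance = 276.1 - 492.3 = -216.2
Trade balance (goods + services) = 523.7 + (-216.2) = 307.5
Net primary income = -139.8
Net secondary income = 16.8
Current account = 307.5 + (-139.8) + 16.8 = 184.5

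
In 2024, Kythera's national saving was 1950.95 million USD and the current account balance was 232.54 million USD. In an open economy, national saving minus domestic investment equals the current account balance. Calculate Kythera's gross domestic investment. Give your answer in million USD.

S - I = CA (net lending to the rest of the world).
I = S - CA = 1950.95 - 232.54 = 1718.41

1718.41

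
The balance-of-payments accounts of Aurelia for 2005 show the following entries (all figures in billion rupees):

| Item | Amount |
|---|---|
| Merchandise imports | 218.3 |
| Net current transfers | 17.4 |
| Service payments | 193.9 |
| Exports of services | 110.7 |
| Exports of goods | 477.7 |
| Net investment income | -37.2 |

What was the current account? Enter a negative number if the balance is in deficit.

Goods balance = 477.7 - 218.3 = 259.4
Services balance = 110.7 - 193.9 = -83.2
Trade balance (goods + services) = 259.4 + (-83.2) = 176.2
Net primary income = -37.2
Net secondary income = 17.4
Current account = 176.2 + (-37.2) + 17.4 = 156.4

156.4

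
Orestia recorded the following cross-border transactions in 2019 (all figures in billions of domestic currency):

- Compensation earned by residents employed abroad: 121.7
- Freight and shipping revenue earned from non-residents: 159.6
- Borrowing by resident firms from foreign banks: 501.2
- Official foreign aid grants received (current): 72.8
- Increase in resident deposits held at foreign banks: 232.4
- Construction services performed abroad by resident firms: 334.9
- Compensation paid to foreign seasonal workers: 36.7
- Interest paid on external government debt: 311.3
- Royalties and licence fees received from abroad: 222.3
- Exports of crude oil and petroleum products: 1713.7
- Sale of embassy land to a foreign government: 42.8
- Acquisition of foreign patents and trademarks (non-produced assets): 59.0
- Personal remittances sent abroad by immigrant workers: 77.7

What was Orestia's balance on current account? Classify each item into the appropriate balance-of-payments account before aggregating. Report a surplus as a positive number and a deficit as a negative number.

Goods: 1713.7
Services: 159.6 + 334.9 + 222.3 = 716.8
Primary income: 121.7 - 36.7 - 311.3 = -226.3
Secondary income: -77.7 + 72.8 = -4.9
Current account = 1713.7 + 716.8 + (-226.3) + (-4.9) = 2199.3
(Excluded from the current account — financial account: borrowing by resident firms from foreign banks 501.2, increase in resident deposits held at foreign banks 232.4; capital account: sale of embassy land to a foreign government 42.8, acquisition of foreign patents and trademarks (non-produced assets) 59.0.)

2199.3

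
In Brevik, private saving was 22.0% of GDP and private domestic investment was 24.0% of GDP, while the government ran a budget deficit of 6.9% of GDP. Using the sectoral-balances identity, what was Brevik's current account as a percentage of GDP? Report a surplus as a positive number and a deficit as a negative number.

By the sectoral-balances identity, CA = (S_private - I) + (T - G).
Private balance = 22.0 - 24.0 = -2.0
Government balance (T - G) = -6.9
CA = -2.0 + (-6.9) = -8.9

-8.9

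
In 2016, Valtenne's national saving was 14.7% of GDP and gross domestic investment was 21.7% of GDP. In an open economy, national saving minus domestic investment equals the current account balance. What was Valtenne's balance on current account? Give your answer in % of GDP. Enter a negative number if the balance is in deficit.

-7.0

CA = S - I = 14.7 - 21.7 = -7.0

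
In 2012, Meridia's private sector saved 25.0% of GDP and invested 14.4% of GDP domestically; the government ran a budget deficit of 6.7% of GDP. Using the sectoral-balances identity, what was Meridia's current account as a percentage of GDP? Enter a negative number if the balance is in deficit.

3.9

By the sectoral-balances identity, CA = (S_private - I) + (T - G).
Private balance = 25.0 - 14.4 = 10.6
Government balance (T - G) = -6.7
CA = 10.6 + (-6.7) = 3.9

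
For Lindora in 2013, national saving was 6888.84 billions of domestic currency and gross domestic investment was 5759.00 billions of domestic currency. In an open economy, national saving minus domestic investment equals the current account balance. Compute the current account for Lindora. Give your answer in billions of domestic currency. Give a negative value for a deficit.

1129.84

S - I = CA (net lending to the rest of the world).
CA = S - I = 6888.84 - 5759.00 = 1129.84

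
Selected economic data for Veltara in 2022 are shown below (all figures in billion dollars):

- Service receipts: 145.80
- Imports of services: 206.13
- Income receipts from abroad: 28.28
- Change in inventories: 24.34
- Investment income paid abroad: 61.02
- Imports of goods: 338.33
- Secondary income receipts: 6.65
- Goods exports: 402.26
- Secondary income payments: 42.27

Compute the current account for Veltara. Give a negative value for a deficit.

-64.76

Goods balance = 402.26 - 338.33 = 63.93
Services balance = 145.80 - 206.13 = -60.33
Trade balance (goods + services) = 63.93 + (-60.33) = 3.60
Net primary income = 28.28 - 61.02 = -32.74
Net secondary income = 6.65 - 42.27 = -35.62
Current account = 3.60 + (-32.74) + (-35.62) = -64.76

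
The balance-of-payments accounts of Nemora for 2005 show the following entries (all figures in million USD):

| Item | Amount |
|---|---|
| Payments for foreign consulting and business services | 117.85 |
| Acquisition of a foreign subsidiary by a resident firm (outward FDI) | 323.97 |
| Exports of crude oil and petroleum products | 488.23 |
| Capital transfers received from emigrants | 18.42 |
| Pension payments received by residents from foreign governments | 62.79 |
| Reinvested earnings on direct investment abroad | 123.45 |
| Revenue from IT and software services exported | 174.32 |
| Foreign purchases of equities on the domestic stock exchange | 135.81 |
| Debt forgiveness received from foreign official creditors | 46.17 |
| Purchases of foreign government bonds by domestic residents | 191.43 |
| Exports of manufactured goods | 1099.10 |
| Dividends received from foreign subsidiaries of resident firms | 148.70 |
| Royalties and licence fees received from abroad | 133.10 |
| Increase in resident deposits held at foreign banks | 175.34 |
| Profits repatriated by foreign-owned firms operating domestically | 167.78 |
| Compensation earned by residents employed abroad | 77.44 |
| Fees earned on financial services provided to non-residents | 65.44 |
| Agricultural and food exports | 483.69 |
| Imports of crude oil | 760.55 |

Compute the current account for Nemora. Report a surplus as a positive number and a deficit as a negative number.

1810.08

Goods: 1099.10 + 483.69 - 760.55 + 488.23 = 1310.47
Services: 174.32 - 117.85 + 65.44 + 133.10 = 255.01
Primary income: 123.45 - 167.78 + 77.44 + 148.70 = 181.81
Secondary income: 62.79
Current account = 1310.47 + 255.01 + 181.81 + 62.79 = 1810.08
(Excluded from the current account — financial account: acquisition of a foreign subsidiary by a resident firm (outward FDI) 323.97, foreign purchases of equities on the domestic stock exchange 135.81, purchases of foreign government bonds by domestic residents 191.43, increase in resident deposits held at foreign banks 175.34; capital account: capital transfers received from emigrants 18.42, debt forgiveness received from foreign official creditors 46.17.)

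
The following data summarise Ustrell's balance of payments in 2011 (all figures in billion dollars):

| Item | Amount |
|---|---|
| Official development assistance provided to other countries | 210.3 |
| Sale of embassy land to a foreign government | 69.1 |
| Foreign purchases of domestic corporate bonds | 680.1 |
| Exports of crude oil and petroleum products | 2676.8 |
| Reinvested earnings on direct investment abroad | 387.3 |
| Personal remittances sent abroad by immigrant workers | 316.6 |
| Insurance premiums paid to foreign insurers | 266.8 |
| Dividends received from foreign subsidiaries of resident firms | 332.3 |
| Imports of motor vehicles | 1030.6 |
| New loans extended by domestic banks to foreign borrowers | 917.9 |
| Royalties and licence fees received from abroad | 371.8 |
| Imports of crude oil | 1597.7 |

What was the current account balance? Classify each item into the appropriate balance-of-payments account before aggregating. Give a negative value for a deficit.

346.2

Goods: 2676.8 - 1597.7 - 1030.6 = 48.5
Services: -266.8 + 371.8 = 105.0
Primary income: 387.3 + 332.3 = 719.6
Secondary income: -316.6 - 210.3 = -526.9
Current account = 48.5 + 105.0 + 719.6 + (-526.9) = 346.2
(Excluded from the current account — capital account: sale of embassy land to a foreign government 69.1; financial account: foreign purchases of domestic corporate bonds 680.1, new loans extended by domestic banks to foreign borrowers 917.9.)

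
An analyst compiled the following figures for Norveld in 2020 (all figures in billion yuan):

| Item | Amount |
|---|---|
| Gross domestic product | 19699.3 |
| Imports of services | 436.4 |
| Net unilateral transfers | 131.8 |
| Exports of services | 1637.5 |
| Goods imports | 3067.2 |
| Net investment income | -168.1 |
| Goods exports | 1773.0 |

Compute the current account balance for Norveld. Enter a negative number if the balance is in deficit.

-129.4

Goods balance = 1773.0 - 3067.2 = -1294.2
Services balance = 1637.5 - 436.4 = 1201.1
Trade balance (goods + services) = -1294.2 + 1201.1 = -93.1
Net primary income = -168.1
Net secondary income = 131.8
Current account = -93.1 + (-168.1) + 131.8 = -129.4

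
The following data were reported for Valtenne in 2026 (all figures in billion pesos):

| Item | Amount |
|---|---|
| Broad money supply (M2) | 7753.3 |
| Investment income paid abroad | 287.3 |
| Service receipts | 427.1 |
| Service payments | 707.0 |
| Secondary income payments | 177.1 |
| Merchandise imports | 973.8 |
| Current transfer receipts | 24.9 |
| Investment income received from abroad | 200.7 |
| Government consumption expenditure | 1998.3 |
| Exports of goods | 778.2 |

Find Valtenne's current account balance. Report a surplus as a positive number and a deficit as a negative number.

-714.3

Goods balance = 778.2 - 973.8 = -195.6
Services balance = 427.1 - 707.0 = -279.9
Trade balance (goods + services) = -195.6 + (-279.9) = -475.5
Net primary income = 200.7 - 287.3 = -86.6
Net secondary income = 24.9 - 177.1 = -152.2
Current account = -475.5 + (-86.6) + (-152.2) = -714.3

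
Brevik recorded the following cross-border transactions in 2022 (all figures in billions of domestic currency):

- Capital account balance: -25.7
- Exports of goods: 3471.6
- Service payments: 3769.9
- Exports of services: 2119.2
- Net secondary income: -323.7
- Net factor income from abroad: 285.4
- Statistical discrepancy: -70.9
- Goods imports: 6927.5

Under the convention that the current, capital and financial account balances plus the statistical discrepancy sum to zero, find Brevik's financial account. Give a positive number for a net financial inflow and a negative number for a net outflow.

Goods balance = 3471.6 - 6927.5 = -3455.9
Services balance = 2119.2 - 3769.9 = -1650.7
Trade balance (goods + services) = -3455.9 + (-1650.7) = -5106.6
Net primary income = 285.4
Net secondary income = -323.7
Current account = -5106.6 + 285.4 + (-323.7) = -5144.9
Financial account = -(-5144.9 + (-25.7) + (-70.9)) = 5241.5

5241.5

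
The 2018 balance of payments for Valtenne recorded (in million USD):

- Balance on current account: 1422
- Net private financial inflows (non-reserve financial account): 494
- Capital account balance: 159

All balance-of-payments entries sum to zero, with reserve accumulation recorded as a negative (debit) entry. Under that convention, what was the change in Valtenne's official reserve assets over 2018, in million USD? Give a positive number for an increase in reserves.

2075

Official reserve transactions balance = -(1422 + 159 + 494) = -2075
An accumulation of reserves is recorded as a debit (negative entry), so the change in the stock of reserves is the negative of that balance.
Change in official reserves = -(-2075) = 2075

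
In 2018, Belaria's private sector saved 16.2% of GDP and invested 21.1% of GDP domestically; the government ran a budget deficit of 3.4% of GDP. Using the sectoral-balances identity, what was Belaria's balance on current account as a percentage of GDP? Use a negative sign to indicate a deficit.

By the sectoral-balances identity, CA = (S_private - I) + (T - G).
Private balance = 16.2 - 21.1 = -4.9
Government balance (T - G) = -3.4
CA = -4.9 + (-3.4) = -8.3

-8.3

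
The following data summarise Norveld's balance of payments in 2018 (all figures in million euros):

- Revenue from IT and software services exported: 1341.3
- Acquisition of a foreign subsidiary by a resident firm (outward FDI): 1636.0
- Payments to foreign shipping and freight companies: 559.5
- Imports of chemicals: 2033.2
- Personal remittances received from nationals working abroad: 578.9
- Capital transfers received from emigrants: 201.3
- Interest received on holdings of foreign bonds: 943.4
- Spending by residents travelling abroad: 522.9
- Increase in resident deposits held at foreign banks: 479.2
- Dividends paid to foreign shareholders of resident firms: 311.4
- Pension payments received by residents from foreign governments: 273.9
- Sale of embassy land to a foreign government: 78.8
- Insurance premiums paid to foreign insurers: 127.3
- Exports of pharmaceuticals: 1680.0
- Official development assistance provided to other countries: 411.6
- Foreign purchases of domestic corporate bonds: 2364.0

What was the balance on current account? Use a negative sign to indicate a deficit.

Goods: -2033.2 + 1680.0 = -353.2
Services: -559.5 - 127.3 + 1341.3 - 522.9 = 131.6
Primary income: -311.4 + 943.4 = 632.0
Secondary income: 578.9 + 273.9 - 411.6 = 441.2
Current account = (-353.2) + 131.6 + 632.0 + 441.2 = 851.6
(Excluded from the current account — financial account: acquisition of a foreign subsidiary by a resident firm (outward FDI) 1636.0, increase in resident deposits held at foreign banks 479.2, foreign purchases of domestic corporate bonds 2364.0; capital account: capital transfers received from emigrants 201.3, sale of embassy land to a foreign government 78.8.)

851.6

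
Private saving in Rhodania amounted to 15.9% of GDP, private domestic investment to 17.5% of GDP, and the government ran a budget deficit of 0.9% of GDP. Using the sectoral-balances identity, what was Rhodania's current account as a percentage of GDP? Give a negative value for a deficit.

-2.5

By the sectoral-balances identity, CA = (S_private - I) + (T - G).
Private balance = 15.9 - 17.5 = -1.6
Government balance (T - G) = -0.9
CA = -1.6 + (-0.9) = -2.5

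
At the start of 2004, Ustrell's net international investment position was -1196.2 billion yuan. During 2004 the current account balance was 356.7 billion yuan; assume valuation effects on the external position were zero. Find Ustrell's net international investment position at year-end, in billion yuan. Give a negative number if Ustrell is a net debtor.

-839.5

With no valuation effects, change in NIIP = current account = 356.7
End-of-year NIIP = -1196.2 + 356.7 = -839.5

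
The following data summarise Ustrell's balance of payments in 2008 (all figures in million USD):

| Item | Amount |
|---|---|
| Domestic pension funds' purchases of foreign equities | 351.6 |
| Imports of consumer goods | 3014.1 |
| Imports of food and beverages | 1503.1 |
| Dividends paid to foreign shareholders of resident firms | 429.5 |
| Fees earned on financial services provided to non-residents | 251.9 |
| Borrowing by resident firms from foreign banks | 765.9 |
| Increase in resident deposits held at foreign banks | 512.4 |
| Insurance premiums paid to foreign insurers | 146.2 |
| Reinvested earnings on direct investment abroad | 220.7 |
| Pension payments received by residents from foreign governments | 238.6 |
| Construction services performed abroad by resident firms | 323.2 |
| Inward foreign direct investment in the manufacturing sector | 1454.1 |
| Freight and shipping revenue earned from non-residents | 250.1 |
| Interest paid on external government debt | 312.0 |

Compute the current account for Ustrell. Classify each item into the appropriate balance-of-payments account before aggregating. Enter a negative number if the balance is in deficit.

Goods: -1503.1 - 3014.1 = -4517.2
Services: 251.9 + 250.1 - 146.2 + 323.2 = 679.0
Primary income: -429.5 + 220.7 - 312.0 = -520.8
Secondary income: 238.6
Current account = (-4517.2) + 679.0 + (-520.8) + 238.6 = -4120.4
(Excluded from the current account — financial account: domestic pension funds' purchases of foreign equities 351.6, borrowing by resident firms from foreign banks 765.9, increase in resident deposits held at foreign banks 512.4, inward foreign direct investment in the manufacturing sector 1454.1.)

-4120.4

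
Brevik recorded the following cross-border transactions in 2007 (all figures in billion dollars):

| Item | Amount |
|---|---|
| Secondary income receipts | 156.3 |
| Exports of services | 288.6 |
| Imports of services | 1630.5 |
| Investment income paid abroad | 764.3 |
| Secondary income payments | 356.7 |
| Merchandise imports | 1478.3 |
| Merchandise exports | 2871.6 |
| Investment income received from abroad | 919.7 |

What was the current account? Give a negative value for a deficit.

6.4

Goods balance = 2871.6 - 1478.3 = 1393.3
Services balance = 288.6 - 1630.5 = -1341.9
Trade balance (goods + services) = 1393.3 + (-1341.9) = 51.4
Net primary income = 919.7 - 764.3 = 155.4
Net secondary income = 156.3 - 356.7 = -200.4
Current account = 51.4 + 155.4 + (-200.4) = 6.4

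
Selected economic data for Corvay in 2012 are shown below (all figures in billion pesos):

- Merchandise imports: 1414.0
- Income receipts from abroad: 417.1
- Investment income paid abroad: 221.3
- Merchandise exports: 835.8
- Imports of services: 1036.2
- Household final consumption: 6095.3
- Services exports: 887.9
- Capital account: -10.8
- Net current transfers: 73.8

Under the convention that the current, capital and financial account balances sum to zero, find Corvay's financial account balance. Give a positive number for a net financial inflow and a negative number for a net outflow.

467.7

Goods balance = 835.8 - 1414.0 = -578.2
Services balance = 887.9 - 1036.2 = -148.3
Trade balance (goods + services) = -578.2 + (-148.3) = -726.5
Net primary income = 417.1 - 221.3 = 195.8
Net secondary income = 73.8
Current account = -726.5 + 195.8 + 73.8 = -456.9
Financial account = -(-456.9 + (-10.8)) = 467.7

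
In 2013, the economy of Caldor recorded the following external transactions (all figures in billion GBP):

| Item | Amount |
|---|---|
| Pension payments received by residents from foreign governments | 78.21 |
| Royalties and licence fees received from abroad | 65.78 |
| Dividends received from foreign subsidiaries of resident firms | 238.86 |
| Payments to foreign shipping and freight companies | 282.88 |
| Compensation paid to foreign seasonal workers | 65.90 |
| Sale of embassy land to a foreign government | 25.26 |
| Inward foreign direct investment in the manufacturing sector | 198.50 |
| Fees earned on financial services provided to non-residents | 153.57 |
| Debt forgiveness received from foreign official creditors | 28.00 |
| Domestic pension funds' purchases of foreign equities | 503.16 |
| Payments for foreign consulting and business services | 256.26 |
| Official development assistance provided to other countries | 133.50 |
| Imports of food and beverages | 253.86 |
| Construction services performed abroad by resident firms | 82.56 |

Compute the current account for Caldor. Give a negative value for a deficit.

Goods: -253.86
Services: 65.78 + 82.56 - 282.88 + 153.57 - 256.26 = -237.23
Primary income: 238.86 - 65.90 = 172.96
Secondary income: 78.21 - 133.50 = -55.29
Current account = (-253.86) + (-237.23) + 172.96 + (-55.29) = -373.42
(Excluded from the current account — capital account: sale of embassy land to a foreign government 25.26, debt forgiveness received from foreign official creditors 28.00; financial account: inward foreign direct investment in the manufacturing sector 198.50, domestic pension funds' purchases of foreign equities 503.16.)

-373.42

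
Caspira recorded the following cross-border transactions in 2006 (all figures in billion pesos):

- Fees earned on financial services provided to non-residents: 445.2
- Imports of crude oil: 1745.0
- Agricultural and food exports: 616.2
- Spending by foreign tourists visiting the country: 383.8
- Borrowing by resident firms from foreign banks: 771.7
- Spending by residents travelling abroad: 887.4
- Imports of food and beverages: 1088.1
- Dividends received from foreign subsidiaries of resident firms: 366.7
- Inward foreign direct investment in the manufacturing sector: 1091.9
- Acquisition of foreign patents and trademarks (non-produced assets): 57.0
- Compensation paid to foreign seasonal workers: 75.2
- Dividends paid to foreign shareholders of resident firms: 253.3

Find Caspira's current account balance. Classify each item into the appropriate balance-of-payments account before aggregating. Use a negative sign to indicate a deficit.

Goods: -1745.0 + 616.2 - 1088.1 = -2216.9
Services: -887.4 + 445.2 + 383.8 = -58.4
Primary income: -253.3 + 366.7 - 75.2 = 38.2
Current account = (-2216.9) + (-58.4) + 38.2 = -2237.1
(Excluded from the current account — financial account: borrowing by resident firms from foreign banks 771.7, inward foreign direct investment in the manufacturing sector 1091.9; capital account: acquisition of foreign patents and trademarks (non-produced assets) 57.0.)

-2237.1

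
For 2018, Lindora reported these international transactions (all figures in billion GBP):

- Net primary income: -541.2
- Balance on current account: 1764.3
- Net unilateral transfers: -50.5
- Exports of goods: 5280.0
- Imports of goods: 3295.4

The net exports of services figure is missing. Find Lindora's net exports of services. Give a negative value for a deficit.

Current account = goods balance + services balance + net primary income + net secondary income
Sum of the known components = 1392.9
Net exports of services = CA - (known components) = 1764.3 - 1392.9 = 371.4

371.4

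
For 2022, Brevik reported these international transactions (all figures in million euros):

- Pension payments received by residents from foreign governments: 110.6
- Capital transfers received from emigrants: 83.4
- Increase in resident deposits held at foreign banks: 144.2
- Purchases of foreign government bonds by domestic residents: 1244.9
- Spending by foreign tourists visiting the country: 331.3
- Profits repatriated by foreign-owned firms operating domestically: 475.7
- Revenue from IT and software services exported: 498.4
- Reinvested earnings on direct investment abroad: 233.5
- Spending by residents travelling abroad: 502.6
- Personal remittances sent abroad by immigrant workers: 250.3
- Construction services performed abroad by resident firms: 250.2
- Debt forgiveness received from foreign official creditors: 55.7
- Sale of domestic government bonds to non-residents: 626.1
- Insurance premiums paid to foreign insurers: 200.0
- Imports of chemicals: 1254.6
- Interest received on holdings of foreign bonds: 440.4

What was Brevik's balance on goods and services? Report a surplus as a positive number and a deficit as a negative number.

Goods: -1254.6
Services: 250.2 - 502.6 - 200.0 + 331.3 + 498.4 = 377.3
Trade balance = -1254.6 + 377.3 = -877.3
(Excluded from the trade balance — secondary income: pension payments received by residents from foreign governments 110.6, personal remittances sent abroad by immigrant workers 250.3; capital account: capital transfers received from emigrants 83.4, debt forgiveness received from foreign official creditors 55.7; financial account: increase in resident deposits held at foreign banks 144.2, purchases of foreign government bonds by domestic residents 1244.9, sale of domestic government bonds to non-residents 626.1; primary income: profits repatriated by foreign-owned firms operating domestically 475.7, reinvested earnings on direct investment abroad 233.5, interest received on holdings of foreign bonds 440.4.)

-877.3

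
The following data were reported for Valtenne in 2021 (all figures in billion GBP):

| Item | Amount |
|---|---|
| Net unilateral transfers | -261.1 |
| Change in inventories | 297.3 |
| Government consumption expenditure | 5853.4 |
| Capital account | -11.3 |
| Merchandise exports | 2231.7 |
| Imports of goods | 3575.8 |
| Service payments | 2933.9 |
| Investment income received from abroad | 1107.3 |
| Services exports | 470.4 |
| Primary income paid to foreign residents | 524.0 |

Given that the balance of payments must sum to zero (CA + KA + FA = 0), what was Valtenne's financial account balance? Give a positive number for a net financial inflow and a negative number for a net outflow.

3496.7

Goods balance = 2231.7 - 3575.8 = -1344.1
Services balance = 470.4 - 2933.9 = -2463.5
Trade balance (goods + services) = -1344.1 + (-2463.5) = -3807.6
Net primary income = 1107.3 - 524.0 = 583.3
Net secondary income = -261.1
Current account = -3807.6 + 583.3 + (-261.1) = -3485.4
Financial account = -(-3485.4 + (-11.3)) = 3496.7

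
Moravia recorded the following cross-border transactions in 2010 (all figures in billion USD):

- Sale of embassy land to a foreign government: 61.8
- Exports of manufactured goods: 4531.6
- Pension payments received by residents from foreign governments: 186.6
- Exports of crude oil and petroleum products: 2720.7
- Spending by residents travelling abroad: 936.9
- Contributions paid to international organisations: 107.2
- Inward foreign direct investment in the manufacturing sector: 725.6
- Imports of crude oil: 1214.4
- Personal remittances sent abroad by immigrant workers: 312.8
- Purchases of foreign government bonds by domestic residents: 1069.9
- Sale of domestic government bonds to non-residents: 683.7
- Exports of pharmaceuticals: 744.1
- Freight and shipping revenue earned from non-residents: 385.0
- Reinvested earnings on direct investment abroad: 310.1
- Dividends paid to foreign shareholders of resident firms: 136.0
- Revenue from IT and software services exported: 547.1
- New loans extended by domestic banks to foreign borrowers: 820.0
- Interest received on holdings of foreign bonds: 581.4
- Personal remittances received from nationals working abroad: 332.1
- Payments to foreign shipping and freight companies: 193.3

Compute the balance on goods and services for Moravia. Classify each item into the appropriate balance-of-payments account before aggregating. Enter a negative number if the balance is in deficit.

Goods: -1214.4 + 744.1 + 2720.7 + 4531.6 = 6782.0
Services: 385.0 - 193.3 - 936.9 + 547.1 = -198.1
Trade balance = 6782.0 + (-198.1) = 6583.9
(Excluded from the trade balance — capital account: sale of embassy land to a foreign government 61.8; secondary income: pension payments received by residents from foreign governments 186.6, contributions paid to international organisations 107.2, personal remittances sent abroad by immigrant workers 312.8, personal remittances received from nationals working abroad 332.1; financial account: inward foreign direct investment in the manufacturing sector 725.6, purchases of foreign government bonds by domestic residents 1069.9, sale of domestic government bonds to non-residents 683.7, new loans extended by domestic banks to foreign borrowers 820.0; primary income: reinvested earnings on direct investment abroad 310.1, dividends paid to foreign shareholders of resident firms 136.0, interest received on holdings of foreign bonds 581.4.)

6583.9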